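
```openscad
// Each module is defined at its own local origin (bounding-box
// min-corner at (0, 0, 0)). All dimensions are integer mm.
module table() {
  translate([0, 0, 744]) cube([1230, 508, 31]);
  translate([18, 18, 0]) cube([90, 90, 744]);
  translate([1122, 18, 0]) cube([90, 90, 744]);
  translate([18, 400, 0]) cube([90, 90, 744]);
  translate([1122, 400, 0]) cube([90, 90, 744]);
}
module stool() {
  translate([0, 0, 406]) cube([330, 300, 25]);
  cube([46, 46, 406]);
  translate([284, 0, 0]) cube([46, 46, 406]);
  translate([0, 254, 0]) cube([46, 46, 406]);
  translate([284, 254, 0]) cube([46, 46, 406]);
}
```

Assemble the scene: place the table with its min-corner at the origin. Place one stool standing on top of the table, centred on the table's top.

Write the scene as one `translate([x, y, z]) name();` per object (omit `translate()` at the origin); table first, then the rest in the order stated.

table();
translate([450, 104, 775]) stool();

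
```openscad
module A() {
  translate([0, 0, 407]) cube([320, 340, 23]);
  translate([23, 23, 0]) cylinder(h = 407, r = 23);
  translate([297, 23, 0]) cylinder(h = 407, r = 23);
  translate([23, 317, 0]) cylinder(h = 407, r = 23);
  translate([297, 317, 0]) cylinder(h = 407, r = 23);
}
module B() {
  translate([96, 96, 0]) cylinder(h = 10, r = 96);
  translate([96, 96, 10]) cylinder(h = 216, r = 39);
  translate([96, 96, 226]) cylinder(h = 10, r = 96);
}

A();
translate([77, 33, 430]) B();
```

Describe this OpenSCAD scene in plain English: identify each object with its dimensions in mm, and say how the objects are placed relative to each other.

A is a four-legged stool. The seat is a 320×340×23 mm slab whose top surface is at z = 430 mm; four round legs, each 46 mm in diameter, run from the floor (z = 0) to the underside of the seat, each leg's axis is inset half a diameter from the nearest pair of seat edges (so the leg's bounding box is flush with the corner).

B is a spool: two coaxial disc flanges of radius 96 mm and thickness 10 mm, joined by a core cylinder of radius 39 mm and height 216 mm. The lower flange rests on z = 0 and the three cylinders share a vertical axis.

The spool is on top of the stool.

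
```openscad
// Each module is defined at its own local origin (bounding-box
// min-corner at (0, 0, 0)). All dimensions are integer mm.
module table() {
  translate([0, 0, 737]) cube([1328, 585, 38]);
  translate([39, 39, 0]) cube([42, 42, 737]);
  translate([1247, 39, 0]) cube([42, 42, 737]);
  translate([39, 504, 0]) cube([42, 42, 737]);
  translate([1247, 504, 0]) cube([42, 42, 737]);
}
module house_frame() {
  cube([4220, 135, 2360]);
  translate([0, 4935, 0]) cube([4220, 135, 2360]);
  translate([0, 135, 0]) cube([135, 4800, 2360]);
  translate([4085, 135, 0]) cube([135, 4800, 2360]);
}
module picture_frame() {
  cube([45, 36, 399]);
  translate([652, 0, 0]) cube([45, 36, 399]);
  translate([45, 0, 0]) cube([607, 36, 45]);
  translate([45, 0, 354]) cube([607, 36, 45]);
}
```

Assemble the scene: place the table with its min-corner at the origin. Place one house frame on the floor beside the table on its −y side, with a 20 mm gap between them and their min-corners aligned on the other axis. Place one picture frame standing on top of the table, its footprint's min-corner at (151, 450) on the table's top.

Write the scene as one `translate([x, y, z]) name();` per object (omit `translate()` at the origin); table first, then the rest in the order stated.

table();
translate([0, -5090, 0]) house_frame();
translate([151, 450, 775]) picture_frame();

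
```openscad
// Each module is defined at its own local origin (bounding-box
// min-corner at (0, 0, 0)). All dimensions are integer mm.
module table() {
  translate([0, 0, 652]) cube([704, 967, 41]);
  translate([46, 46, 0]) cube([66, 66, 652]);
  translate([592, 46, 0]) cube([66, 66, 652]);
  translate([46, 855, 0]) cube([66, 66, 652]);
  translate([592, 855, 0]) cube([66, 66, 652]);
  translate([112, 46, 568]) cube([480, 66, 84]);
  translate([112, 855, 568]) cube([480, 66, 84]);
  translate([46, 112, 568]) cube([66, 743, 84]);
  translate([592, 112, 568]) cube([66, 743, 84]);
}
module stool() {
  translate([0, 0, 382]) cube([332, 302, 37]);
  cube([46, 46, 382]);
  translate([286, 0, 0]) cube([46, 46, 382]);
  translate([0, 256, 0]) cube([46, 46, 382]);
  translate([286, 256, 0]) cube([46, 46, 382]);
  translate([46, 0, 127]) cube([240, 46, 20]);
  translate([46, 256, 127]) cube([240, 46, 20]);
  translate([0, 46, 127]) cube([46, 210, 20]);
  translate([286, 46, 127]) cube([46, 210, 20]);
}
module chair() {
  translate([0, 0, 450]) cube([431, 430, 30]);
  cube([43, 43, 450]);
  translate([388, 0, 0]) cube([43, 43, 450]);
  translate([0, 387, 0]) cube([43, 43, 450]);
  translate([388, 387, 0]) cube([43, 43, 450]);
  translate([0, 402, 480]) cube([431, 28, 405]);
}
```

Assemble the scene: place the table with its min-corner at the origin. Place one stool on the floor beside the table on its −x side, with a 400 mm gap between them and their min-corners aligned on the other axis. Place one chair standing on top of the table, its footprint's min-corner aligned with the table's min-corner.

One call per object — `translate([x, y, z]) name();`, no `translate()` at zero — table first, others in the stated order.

table();
translate([-732, 0, 0]) stool();
translate([0, 0, 693]) chair();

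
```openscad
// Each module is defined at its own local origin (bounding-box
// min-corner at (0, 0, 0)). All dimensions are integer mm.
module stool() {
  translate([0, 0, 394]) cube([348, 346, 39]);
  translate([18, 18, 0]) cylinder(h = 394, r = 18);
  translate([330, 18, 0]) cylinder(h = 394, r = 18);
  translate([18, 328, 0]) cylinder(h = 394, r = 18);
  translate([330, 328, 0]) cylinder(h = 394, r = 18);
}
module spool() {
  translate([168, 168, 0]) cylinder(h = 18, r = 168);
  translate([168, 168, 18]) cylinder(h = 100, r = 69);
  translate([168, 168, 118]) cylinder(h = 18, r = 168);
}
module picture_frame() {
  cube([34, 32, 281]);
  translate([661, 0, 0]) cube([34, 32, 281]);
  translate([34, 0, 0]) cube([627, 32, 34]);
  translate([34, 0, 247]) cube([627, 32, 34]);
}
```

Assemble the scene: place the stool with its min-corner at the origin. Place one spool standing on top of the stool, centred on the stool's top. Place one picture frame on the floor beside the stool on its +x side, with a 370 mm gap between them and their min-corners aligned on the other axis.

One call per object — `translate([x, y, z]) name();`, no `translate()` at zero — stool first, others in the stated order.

stool();
translate([6, 5, 433]) spool();
translate([718, 0, 0]) picture_frame();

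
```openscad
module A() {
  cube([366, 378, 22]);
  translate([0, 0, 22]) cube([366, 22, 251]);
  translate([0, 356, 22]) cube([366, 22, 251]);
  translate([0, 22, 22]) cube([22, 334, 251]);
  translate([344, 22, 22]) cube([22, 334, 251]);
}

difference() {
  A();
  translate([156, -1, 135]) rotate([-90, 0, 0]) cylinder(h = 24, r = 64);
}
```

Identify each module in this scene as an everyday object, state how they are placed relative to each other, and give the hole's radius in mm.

A is an open box. The open box has a circular hole through its front wall. The hole's radius is 64 mm.

The subtracted cylinder has r = 64 mm.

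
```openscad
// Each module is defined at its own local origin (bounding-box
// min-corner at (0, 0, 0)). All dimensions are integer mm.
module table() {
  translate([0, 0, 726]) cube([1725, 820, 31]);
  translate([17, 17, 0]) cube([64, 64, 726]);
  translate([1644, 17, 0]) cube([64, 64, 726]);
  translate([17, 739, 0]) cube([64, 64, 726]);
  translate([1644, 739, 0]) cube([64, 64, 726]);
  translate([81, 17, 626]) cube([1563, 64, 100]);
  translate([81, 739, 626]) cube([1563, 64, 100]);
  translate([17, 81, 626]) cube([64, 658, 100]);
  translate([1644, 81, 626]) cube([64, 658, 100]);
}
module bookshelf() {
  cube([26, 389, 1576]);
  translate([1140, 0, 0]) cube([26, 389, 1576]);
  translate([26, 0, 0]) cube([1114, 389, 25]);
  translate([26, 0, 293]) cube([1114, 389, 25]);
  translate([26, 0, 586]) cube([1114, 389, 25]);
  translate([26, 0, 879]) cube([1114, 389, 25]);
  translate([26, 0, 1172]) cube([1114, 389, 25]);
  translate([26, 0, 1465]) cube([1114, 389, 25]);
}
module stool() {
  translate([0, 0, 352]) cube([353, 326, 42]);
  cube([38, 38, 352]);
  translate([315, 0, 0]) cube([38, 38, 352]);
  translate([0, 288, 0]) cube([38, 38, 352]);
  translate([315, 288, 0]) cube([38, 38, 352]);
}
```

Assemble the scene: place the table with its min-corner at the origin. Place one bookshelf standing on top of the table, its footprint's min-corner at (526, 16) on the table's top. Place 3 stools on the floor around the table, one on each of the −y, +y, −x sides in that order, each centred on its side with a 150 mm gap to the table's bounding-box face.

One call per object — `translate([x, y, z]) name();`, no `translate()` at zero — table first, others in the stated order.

table();
translate([526, 16, 757]) bookshelf();
translate([686, -476, 0]) stool();
translate([686, 970, 0]) stool();
translate([-503, 247, 0]) stool();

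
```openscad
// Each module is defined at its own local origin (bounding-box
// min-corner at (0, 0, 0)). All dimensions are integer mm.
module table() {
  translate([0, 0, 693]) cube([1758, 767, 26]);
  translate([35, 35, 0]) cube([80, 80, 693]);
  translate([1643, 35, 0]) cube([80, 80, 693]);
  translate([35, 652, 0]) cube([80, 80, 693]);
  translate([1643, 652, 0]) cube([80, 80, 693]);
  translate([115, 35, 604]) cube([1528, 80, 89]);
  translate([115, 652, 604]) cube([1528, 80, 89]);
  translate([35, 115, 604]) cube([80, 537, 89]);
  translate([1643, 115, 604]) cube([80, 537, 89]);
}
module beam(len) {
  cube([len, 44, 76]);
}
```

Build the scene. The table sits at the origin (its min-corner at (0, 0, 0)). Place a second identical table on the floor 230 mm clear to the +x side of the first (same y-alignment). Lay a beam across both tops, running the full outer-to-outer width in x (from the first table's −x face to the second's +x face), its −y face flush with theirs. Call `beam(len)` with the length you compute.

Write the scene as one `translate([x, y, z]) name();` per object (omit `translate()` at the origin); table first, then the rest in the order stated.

table();
translate([1988, 0, 0]) table();
translate([0, 0, 719]) beam(3746);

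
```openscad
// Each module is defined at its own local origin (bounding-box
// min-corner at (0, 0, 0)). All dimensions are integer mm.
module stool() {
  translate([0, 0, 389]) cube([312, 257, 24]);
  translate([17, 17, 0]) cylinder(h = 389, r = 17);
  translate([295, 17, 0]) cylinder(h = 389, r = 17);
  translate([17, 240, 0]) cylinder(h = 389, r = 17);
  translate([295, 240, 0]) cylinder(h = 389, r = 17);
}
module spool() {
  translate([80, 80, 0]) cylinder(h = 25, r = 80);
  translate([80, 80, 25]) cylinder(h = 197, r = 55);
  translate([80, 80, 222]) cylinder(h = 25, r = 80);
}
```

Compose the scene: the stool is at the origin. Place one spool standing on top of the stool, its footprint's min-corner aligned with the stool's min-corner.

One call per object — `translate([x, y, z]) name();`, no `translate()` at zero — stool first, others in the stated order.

stool();
translate([0, 0, 413]) spool();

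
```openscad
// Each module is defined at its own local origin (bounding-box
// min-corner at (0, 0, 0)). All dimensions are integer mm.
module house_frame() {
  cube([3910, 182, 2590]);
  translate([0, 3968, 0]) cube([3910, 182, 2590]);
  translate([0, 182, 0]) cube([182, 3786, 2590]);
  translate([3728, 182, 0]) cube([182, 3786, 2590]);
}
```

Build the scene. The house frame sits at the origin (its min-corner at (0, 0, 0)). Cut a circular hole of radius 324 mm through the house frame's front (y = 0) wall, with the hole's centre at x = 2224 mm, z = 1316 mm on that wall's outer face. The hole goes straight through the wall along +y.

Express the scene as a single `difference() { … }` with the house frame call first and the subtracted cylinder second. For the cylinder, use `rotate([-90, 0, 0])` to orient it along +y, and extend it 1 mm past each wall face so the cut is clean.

difference() {
  house_frame();
  translate([2224, -1, 1316]) rotate([-90, 0, 0]) cylinder(h = 184, r = 324);
}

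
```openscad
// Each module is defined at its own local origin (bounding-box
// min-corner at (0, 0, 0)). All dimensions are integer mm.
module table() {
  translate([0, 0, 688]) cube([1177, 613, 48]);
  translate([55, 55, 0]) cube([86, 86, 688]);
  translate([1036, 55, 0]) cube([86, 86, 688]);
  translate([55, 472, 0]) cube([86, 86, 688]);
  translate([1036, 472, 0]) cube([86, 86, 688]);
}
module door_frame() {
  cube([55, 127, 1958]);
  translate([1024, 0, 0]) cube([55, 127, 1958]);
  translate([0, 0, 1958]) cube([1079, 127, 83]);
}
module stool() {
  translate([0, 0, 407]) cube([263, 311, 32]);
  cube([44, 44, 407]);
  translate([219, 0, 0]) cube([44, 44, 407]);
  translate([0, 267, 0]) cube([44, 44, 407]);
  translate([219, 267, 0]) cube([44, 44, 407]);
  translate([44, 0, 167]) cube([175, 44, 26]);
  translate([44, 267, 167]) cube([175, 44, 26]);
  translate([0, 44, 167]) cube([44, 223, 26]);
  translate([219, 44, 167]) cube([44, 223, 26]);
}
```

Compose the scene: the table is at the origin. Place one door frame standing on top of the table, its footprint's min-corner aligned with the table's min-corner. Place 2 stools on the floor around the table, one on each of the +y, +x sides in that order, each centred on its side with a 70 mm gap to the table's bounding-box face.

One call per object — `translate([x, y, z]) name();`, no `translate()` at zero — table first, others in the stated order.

table();
translate([0, 0, 736]) door_frame();
translate([457, 683, 0]) stool();
translate([1247, 151, 0]) stool();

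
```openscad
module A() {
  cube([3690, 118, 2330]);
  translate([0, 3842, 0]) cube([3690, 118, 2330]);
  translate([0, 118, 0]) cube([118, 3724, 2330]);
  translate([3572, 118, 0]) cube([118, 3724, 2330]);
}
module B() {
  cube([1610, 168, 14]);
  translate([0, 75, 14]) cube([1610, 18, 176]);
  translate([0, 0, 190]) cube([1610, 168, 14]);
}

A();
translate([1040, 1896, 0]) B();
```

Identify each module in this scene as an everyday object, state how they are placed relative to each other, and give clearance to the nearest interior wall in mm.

Clearances: x = 922, y = 1778; minimum 922 mm.

A is a house frame. B is an I-beam. The I-beam sits inside the house frame, centred. The clearance to the nearest interior wall is 922 mm.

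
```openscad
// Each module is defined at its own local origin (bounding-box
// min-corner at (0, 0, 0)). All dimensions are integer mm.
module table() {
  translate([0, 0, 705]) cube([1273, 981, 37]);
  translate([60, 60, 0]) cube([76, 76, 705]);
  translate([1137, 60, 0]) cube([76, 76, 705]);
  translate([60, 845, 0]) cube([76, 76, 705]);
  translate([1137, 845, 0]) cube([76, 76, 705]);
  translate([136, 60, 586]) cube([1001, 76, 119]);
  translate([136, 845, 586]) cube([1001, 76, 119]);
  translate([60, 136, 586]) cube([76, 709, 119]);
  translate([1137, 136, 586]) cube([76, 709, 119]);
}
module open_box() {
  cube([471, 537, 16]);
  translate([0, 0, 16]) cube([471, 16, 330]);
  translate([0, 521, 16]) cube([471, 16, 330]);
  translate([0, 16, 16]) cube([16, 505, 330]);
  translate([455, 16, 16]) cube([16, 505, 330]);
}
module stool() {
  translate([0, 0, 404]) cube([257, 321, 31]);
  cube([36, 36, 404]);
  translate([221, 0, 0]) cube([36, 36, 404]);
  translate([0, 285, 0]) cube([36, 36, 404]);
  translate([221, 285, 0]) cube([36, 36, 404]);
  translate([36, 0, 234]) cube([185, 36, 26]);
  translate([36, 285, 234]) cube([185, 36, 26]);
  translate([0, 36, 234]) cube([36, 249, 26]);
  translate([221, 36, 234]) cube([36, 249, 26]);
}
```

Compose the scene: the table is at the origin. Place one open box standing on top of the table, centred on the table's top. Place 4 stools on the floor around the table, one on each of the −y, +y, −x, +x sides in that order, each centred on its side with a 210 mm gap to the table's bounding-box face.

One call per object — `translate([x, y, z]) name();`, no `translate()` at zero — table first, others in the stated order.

table();
translate([401, 222, 742]) open_box();
translate([508, -531, 0]) stool();
translate([508, 1191, 0]) stool();
translate([-467, 330, 0]) stool();
translate([1483, 330, 0]) stool();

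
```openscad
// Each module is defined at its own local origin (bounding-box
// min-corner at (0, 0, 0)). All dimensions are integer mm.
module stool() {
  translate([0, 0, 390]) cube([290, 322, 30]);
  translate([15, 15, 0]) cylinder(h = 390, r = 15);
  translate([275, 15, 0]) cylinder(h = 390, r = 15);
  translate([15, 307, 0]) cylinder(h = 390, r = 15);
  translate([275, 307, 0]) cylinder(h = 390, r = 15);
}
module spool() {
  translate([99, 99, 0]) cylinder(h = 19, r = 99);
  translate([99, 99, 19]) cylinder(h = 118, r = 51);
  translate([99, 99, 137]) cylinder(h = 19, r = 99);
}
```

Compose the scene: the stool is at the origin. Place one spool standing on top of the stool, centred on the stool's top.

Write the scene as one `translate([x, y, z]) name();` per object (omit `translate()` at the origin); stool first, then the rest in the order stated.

stool();
translate([46, 62, 420]) spool();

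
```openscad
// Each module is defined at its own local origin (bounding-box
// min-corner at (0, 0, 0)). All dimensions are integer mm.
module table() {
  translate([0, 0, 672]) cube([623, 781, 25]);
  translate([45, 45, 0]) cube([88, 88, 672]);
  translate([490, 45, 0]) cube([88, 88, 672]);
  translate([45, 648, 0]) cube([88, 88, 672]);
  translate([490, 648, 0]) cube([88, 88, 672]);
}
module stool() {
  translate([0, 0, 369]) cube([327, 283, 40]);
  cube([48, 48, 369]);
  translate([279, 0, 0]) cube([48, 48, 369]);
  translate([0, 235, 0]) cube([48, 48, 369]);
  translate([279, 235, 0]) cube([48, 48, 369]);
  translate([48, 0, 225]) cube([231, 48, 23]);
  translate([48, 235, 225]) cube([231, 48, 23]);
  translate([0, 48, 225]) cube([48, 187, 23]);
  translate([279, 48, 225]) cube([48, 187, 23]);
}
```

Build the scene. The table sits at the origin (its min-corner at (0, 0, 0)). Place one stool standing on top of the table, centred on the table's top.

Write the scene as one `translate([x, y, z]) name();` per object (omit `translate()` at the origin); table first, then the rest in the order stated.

table();
translate([148, 249, 697]) stool();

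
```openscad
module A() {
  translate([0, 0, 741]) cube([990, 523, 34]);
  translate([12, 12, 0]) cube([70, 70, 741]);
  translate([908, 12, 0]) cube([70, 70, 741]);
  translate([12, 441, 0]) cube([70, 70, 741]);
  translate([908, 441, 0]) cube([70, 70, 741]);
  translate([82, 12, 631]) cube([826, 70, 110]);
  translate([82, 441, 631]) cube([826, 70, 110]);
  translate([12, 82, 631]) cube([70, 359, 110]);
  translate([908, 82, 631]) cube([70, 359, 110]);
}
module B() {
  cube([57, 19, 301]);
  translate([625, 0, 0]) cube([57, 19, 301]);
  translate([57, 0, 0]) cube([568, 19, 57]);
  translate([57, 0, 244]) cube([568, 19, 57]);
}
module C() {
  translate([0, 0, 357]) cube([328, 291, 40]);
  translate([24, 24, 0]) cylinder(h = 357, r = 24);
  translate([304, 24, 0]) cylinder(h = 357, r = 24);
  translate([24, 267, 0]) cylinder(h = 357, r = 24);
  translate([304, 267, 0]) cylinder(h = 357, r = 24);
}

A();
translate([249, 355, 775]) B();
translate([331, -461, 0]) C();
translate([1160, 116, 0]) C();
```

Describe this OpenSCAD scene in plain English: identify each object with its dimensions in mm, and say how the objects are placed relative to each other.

A is a table: top 990 mm (x) × 523 mm (y), 34 mm thick, upper face at z = 775 mm, on four 70×70 mm square legs, each inset 12 mm from the nearest pair of top edges, running from z = 0 to the bottom of the top. Four apron rails, 70 mm thick and 110 mm tall, run between adjacent legs with their top edges flush with the underside of the top and their outer faces flush with the legs' outer faces.

B is a rectangular picture frame lying in the x–z plane (depth along y). The opening is 568 mm wide (x) by 187 mm tall (z), surrounded by a border 57 mm wide on all four sides. The frame is 19 mm deep and is made of two full-height vertical stiles with two horizontal rails fitted between them.

C is a simple wooden stool: a rectangular seat 328 mm (x) by 291 mm (y), 40 mm thick, top face at z = 397 mm, on four round legs, each 48 mm in diameter. The legs rest on z = 0, each leg's axis is inset half a diameter from the nearest pair of seat edges (so the leg's bounding box is flush with the corner).

The picture frame is on top of the table. Two stools sit around the table at the −y, +x sides.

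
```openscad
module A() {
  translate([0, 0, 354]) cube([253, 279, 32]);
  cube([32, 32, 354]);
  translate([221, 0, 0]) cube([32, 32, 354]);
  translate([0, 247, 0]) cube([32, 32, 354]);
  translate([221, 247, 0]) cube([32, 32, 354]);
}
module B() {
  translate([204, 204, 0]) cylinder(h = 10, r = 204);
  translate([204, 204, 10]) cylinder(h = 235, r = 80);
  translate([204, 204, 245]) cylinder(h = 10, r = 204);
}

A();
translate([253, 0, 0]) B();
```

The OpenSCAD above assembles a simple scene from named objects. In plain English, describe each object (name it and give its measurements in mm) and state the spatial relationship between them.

A is a simple wooden stool: a rectangular seat 253 mm (x) by 279 mm (y), 32 mm thick, top face at z = 386 mm, on four square legs, each 32×32 mm in cross-section. The legs rest on z = 0, each flush with a corner of the seat.

B is a spool: two coaxial disc flanges of radius 204 mm and thickness 10 mm, joined by a core cylinder of radius 80 mm and height 235 mm. The lower flange rests on z = 0 and the three cylinders share a vertical axis.

The spool is against the stool's +x side, with their −y faces flush.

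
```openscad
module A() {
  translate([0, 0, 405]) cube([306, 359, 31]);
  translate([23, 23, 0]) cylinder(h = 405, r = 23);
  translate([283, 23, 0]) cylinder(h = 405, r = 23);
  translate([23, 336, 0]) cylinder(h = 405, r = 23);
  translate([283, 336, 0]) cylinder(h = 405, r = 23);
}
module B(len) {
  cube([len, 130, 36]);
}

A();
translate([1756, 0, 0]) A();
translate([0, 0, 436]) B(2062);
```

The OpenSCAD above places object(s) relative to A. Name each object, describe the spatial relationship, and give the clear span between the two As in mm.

A is a stool. B is a beam. A beam spans the tops of two stools. The clear span between the two stools is 1450 mm.

Second stool starts at x = 1756; first ends at x = 306; clear span = 1756 − 306 = 1450 mm.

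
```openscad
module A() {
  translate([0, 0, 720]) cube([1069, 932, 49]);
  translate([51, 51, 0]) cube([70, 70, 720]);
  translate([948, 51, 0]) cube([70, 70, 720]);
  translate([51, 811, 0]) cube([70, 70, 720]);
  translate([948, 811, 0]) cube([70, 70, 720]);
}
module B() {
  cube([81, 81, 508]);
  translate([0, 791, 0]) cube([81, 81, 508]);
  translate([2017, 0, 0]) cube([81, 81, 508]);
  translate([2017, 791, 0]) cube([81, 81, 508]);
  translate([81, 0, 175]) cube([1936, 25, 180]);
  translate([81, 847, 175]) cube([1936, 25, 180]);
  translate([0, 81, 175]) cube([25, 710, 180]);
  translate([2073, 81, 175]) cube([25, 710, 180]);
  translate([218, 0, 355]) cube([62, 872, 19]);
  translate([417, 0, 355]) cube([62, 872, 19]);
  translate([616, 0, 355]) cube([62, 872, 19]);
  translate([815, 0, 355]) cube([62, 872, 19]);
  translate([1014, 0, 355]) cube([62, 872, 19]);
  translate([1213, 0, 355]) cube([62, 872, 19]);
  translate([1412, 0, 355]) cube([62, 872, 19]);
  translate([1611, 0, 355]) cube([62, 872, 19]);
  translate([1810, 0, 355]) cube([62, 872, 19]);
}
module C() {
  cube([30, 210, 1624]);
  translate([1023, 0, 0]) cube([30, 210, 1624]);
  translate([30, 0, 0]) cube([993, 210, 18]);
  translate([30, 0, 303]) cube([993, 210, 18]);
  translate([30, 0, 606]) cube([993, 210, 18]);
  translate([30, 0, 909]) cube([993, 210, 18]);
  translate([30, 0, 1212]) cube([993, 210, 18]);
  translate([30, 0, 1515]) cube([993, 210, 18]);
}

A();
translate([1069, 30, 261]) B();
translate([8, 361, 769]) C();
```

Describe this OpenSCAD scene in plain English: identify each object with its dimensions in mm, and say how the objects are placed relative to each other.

A is a table with a 1069×932 mm rectangular top, 49 mm thick, top surface at z = 769 mm, supported by four 70×70 mm square legs, each inset 51 mm from the nearest pair of top edges, running from the floor.

B is a bed frame 2098 mm long (x) by 872 mm wide (y). Four 81×81 mm corner posts, 508 mm tall, at the corners of the footprint. Four rails of 25 mm thickness and 180 mm height run between adjacent posts with their undersides at z = 175 mm, their outer faces flush with the outside of the frame (the two x-running rails run between the posts' inner faces; the two y-running rails run between the posts' inner faces). 9 slats, each 62 mm wide (x) and 19 mm thick, lie across the top of the two x-running rails, running the full 872 mm width of the frame in y; the slats are evenly spaced along x between the inner faces of the end posts with equal gaps (rounded down to the nearest mm) at the −x end and between each pair — any rounding remainder accumulates at the +x end.

C is a bookshelf 1053 mm wide overall, 210 mm deep and 1624 mm tall. The two sides are 30 mm thick vertical panels. 6 horizontal shelves of 18 mm thickness span between the inner faces of the sides; the lowest shelf sits on the floor and shelves are stacked with a clear vertical gap of 285 mm between each pair.

The bed frame is beside the table with their tops flush at z = 769. The bookshelf is on top of the table, centred.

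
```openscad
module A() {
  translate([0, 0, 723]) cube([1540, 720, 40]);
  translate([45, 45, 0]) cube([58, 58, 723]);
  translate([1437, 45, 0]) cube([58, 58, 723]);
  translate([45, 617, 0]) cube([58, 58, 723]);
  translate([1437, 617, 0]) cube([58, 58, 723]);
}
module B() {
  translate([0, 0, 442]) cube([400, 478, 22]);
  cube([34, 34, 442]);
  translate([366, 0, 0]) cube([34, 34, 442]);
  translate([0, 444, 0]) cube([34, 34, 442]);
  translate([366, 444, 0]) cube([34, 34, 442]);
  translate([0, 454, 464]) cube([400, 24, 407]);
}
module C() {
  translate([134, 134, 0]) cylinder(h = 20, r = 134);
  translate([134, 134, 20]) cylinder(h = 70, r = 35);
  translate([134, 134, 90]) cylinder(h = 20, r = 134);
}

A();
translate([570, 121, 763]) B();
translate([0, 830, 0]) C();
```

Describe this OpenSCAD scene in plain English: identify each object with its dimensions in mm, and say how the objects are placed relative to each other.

A is a rectangular dining table. The top is 1540×720×40 mm with its upper surface at z = 763 mm. It stands on four 58×58 mm square legs, each inset 45 mm from the nearest pair of top edges, running from the floor to the underside of the top.

B is a chair. The seat is a 400×478×22 mm slab with its top at z = 464 mm, on four 34×34 mm corner legs (flush with the seat edges, standing on z = 0). A flat backrest 24 mm thick, 407 mm tall, spans the full seat width and rises from the seat top along its +y edge, rear face flush with the rear of the seat.

C is a spool: two coaxial disc flanges of radius 134 mm and thickness 20 mm, joined by a core cylinder of radius 35 mm and height 70 mm. The lower flange rests on z = 0 and the three cylinders share a vertical axis.

The chair is on top of the table, centred. The spool is on the floor beside the table on its +y side.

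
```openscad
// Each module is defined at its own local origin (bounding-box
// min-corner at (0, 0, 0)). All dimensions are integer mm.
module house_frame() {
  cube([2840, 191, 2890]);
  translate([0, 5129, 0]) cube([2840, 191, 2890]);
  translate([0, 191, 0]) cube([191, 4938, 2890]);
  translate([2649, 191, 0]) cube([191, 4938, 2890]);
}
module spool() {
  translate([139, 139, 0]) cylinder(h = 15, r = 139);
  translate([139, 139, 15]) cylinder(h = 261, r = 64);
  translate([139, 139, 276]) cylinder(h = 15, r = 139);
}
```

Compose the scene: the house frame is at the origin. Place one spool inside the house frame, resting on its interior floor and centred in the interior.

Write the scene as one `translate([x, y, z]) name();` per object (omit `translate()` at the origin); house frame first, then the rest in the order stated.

house_frame();
translate([1281, 2521, 0]) spool();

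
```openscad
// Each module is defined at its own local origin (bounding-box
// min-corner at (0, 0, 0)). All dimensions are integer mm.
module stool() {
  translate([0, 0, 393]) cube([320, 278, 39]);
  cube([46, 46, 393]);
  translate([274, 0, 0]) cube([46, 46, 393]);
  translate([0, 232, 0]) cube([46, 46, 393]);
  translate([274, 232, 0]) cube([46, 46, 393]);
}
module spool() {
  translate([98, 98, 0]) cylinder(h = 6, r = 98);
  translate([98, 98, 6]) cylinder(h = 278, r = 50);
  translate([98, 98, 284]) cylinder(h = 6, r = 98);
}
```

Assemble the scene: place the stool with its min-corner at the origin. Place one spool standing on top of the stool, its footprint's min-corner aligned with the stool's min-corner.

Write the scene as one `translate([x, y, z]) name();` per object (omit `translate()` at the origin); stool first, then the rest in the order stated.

stool();
translate([0, 0, 432]) spool();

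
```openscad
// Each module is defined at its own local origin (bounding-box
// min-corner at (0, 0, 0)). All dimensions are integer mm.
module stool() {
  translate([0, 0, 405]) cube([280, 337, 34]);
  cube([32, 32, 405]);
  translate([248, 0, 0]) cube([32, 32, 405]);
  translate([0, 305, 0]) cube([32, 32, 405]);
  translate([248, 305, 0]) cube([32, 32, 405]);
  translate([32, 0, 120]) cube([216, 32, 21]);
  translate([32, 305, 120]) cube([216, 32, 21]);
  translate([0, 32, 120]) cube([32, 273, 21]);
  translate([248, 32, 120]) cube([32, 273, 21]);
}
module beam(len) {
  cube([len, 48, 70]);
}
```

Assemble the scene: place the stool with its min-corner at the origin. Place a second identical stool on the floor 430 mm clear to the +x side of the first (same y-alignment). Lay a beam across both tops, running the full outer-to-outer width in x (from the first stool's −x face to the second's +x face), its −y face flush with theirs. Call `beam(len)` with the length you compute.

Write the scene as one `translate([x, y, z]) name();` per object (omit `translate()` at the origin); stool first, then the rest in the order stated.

stool();
translate([710, 0, 0]) stool();
translate([0, 0, 439]) beam(990);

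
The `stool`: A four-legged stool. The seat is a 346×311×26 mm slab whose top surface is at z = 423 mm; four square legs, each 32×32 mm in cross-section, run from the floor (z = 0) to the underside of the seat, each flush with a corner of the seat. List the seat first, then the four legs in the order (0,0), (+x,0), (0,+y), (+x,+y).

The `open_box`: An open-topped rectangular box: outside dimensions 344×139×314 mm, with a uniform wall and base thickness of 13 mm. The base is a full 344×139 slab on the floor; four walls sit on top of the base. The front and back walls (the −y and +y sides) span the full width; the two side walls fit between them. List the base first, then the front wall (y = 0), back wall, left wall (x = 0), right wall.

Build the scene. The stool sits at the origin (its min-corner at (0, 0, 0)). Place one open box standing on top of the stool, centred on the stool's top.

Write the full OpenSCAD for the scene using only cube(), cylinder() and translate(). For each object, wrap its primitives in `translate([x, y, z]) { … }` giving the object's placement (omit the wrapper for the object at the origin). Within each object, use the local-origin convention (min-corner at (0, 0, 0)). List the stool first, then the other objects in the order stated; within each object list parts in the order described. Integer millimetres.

translate([0, 0, 397]) cube([346, 311, 26]);
cube([32, 32, 397]);
translate([314, 0, 0]) cube([32, 32, 397]);
translate([0, 279, 0]) cube([32, 32, 397]);
translate([314, 279, 0]) cube([32, 32, 397]);
translate([1, 86, 423]) {
  cube([344, 139, 13]);
  translate([0, 0, 13]) cube([344, 13, 301]);
  translate([0, 126, 13]) cube([344, 13, 301]);
  translate([0, 13, 13]) cube([13, 113, 301]);
  translate([331, 13, 13]) cube([13, 113, 301]);
}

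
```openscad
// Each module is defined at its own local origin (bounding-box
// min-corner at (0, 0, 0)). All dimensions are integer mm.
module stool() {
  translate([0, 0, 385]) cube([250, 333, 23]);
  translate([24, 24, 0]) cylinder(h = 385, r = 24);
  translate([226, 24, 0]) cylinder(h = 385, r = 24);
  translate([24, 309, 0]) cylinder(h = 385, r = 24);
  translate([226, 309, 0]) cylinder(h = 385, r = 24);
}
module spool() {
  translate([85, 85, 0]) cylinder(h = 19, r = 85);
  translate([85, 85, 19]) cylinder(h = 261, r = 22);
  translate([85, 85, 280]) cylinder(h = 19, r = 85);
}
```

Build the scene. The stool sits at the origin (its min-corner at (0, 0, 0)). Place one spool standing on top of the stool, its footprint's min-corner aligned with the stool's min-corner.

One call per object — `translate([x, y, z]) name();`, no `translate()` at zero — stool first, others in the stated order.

stool();
translate([0, 0, 408]) spool();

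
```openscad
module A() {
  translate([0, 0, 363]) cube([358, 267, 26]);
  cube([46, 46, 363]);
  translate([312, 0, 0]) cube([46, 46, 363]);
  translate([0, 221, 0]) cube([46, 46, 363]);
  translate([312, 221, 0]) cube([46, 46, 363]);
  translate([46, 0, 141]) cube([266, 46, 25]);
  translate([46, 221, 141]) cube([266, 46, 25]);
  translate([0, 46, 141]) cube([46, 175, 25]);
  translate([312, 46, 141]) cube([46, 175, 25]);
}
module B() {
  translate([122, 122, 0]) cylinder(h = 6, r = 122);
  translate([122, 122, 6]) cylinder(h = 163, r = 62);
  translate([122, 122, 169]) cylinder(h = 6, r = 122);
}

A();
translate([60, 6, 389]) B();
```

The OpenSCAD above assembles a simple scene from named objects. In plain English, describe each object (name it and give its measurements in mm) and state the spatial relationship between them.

A is a four-legged stool. The seat is 358×267 mm, 26 mm thick, top at z = 389 mm. It stands on four square legs, each 46×46 mm in cross-section, from z = 0 to the seat underside, each flush with a corner of the seat. Four stretchers, 46 mm wide and 25 mm tall, connect adjacent legs with their undersides at z = 141 mm, each running between the inner faces of the legs it joins and aligned with the legs' outer faces on the other axis.

B is a spool: two coaxial disc flanges of radius 122 mm and thickness 6 mm, joined by a core cylinder of radius 62 mm and height 163 mm. The lower flange rests on z = 0 and the three cylinders share a vertical axis.

The spool is on top of the stool.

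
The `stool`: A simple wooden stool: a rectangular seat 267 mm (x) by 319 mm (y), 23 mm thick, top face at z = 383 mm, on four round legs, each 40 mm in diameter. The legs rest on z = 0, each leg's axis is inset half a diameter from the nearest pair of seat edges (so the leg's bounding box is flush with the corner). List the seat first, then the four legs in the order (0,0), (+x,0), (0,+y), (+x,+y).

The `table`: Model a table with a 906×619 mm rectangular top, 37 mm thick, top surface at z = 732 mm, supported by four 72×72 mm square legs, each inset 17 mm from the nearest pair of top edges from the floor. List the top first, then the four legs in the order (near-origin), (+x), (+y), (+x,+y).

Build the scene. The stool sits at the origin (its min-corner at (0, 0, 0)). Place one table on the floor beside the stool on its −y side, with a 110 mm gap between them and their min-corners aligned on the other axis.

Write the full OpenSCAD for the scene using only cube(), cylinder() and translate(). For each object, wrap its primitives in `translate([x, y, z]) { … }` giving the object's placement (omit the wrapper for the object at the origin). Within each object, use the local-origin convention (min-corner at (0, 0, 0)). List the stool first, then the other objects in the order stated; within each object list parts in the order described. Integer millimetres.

translate([0, 0, 360]) cube([267, 319, 23]);
translate([20, 20, 0]) cylinder(h = 360, r = 20);
translate([247, 20, 0]) cylinder(h = 360, r = 20);
translate([20, 299, 0]) cylinder(h = 360, r = 20);
translate([247, 299, 0]) cylinder(h = 360, r = 20);
translate([0, -729, 0]) {
  translate([0, 0, 695]) cube([906, 619, 37]);
  translate([17, 17, 0]) cube([72, 72, 695]);
  translate([817, 17, 0]) cube([72, 72, 695]);
  translate([17, 530, 0]) cube([72, 72, 695]);
  translate([817, 530, 0]) cube([72, 72, 695]);
}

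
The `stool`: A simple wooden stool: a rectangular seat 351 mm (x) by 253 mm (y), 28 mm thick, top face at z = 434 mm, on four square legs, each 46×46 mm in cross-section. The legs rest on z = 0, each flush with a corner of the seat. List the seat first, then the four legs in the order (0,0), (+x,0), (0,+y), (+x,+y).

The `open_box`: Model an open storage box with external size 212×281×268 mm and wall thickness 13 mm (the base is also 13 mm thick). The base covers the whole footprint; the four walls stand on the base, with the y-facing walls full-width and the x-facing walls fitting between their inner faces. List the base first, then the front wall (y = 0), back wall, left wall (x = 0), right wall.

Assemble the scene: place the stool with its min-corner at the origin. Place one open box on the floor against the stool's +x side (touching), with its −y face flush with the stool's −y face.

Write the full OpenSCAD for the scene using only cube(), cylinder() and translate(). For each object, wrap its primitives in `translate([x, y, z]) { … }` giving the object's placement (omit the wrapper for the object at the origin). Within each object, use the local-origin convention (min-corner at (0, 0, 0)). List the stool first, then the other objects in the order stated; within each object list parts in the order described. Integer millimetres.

translate([0, 0, 406]) cube([351, 253, 28]);
cube([46, 46, 406]);
translate([305, 0, 0]) cube([46, 46, 406]);
translate([0, 207, 0]) cube([46, 46, 406]);
translate([305, 207, 0]) cube([46, 46, 406]);
translate([351, 0, 0]) {
  cube([212, 281, 13]);
  translate([0, 0, 13]) cube([212, 13, 255]);
  translate([0, 268, 13]) cube([212, 13, 255]);
  translate([0, 13, 13]) cube([13, 255, 255]);
  translate([199, 13, 13]) cube([13, 255, 255]);
}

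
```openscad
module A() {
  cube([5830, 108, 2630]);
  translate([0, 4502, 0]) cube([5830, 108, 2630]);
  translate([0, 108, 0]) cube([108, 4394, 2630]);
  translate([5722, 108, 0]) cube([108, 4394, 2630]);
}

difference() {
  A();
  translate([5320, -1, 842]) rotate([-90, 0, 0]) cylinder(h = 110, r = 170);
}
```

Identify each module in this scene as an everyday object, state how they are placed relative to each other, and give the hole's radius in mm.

The subtracted cylinder has r = 170 mm.

A is a house frame. The house frame has a circular hole through its front wall. The hole's radius is 170 mm.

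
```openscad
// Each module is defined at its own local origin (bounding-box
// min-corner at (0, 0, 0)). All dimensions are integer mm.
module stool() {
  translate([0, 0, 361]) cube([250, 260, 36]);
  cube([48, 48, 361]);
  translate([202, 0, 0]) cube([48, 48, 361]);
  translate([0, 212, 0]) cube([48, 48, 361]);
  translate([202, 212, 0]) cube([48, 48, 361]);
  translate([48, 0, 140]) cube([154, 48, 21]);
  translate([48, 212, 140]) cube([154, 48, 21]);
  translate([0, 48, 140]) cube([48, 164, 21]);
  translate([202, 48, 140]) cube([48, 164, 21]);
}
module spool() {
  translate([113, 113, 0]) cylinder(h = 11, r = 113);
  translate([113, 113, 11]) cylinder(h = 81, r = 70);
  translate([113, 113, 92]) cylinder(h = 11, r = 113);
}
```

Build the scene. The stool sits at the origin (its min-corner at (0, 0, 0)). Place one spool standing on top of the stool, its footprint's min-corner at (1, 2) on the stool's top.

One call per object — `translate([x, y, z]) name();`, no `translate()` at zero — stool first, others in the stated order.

stool();
translate([1, 2, 397]) spool();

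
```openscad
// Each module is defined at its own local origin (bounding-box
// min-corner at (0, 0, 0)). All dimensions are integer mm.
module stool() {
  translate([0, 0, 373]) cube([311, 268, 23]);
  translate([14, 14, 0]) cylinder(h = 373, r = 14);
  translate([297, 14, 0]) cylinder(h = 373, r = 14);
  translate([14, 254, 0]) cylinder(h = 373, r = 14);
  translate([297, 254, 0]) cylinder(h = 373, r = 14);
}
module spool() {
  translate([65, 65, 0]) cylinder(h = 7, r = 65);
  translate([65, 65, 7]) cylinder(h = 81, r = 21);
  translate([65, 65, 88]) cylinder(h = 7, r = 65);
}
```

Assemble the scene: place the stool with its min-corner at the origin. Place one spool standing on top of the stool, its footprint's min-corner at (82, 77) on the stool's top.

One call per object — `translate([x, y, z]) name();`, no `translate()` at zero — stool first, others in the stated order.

stool();
translate([82, 77, 396]) spool();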